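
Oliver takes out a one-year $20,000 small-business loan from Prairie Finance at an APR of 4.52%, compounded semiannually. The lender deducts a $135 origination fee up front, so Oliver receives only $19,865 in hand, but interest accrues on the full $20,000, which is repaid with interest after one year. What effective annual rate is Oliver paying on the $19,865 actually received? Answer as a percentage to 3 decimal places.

Amount owed after one year: 20,000 × (1 + 0.0452/2)^2 = 20,000 × 1.045711 = $20,914.22.
Effective rate on net proceeds: 20,914.22 / 19,865 − 1 = 0.052817 = 5.282%.

5.282%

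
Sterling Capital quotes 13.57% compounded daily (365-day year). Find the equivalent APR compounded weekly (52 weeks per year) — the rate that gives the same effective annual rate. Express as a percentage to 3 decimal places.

13.585%

EAR = (1 + 0.1357/365)^365 − 1 = 0.145309.
Solve (1 + r/52)^52 = 1.145309: r/52 = 1.145309^(1/52) − 1 = 0.002613, so r = 0.135852 = 13.585%.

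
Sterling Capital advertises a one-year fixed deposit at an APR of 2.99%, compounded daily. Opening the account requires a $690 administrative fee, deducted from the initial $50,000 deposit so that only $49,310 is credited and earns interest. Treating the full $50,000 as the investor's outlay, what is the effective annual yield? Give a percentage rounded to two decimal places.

1.61%

Value after one year: 49,310 × (1 + 0.0299/365)^365 = 49,310 × 1.030350 = $50,806.57.
Effective yield on the $50,000 outlay: 50,806.57 / 50,000 − 1 = 0.016131 = 1.61%.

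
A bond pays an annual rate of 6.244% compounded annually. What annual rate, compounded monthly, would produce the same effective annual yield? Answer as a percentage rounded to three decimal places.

Compounded annually, EAR = nominal = 0.062440.
Solve (1 + r/12)^12 = 1.062440: r/12 = 1.062440^(1/12) − 1 = 0.005060, so r = 0.060721 = 6.072%.

6.072%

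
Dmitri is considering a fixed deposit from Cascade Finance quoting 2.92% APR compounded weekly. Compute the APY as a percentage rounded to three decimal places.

2.962%

EAR = (1 + 0.0292/52)^52 − 1.
= 1.029622 − 1 = 2.962%.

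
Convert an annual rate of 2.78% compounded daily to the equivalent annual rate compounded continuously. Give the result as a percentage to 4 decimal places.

2.7799%

EAR = (1 + 0.0278/365)^365 − 1 = 0.028189.
Equivalent continuous rate: r = ln(1 + 0.028189) = 0.027799 = 2.7799%.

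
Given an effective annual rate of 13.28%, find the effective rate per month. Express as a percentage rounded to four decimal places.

1.0445%

The per-month rate i satisfies (1 + i)^12 = 1 + 0.1328.
i = 1.1328^(1/12) − 1 = 0.0104452 = 1.0445%.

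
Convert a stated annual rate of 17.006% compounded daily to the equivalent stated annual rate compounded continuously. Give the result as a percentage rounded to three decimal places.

EAR = (1 + 0.17006/365)^365 − 1 = 0.185329.
Equivalent continuous rate: r = ln(1 + 0.185329) = 0.170020 = 17.002%.

17.002%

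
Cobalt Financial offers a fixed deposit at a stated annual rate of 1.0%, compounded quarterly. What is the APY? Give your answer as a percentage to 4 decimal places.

EAR = (1 + 0.010/4)^4 − 1.
= (1 + 0.002500)^4 − 1 = 1.010038 − 1 = 1.0038%.

1.0038%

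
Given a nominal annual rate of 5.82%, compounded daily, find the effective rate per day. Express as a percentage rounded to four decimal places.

With a nominal annual rate compounded daily, the periodic rate is the nominal rate divided by 365.
i = 0.0582 / 365 = 0.0001595 = 0.0159%.

0.0159%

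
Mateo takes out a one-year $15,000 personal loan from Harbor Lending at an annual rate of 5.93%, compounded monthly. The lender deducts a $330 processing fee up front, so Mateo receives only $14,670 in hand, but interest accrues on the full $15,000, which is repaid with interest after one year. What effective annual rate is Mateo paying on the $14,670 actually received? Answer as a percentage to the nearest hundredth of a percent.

Amount owed after one year: 15,000 × (1 + 0.0593/12)^12 = 15,000 × 1.060939 = $15,914.08.
Effective rate on net proceeds: 15,914.08 / 14,670 − 1 = 0.084804 = 8.48%.

8.48%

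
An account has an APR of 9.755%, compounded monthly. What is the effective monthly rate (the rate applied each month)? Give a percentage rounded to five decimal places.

With a nominal annual rate compounded monthly, the periodic rate is the nominal rate divided by 12.
i = 0.09755 / 12 = 0.0081292 = 0.81292%.

0.81292%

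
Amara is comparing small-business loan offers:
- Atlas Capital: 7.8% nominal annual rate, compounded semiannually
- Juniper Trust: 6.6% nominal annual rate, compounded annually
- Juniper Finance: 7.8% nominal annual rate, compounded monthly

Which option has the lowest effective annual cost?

Atlas Capital: (1 + 0.078/2)^2 − 1 = 7.952%
Juniper Trust: compounded annually, EAR = 6.600%
Juniper Finance: (1 + 0.078/12)^12 − 1 = 8.085%
The lowest effective annual rate is Juniper Trust at 6.600%.

Juniper Trust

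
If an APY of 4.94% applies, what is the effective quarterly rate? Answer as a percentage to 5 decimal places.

1.21276%

The per-quarter rate i satisfies (1 + i)^4 = 1 + 0.0494.
i = 1.0494^(1/4) − 1 = 0.0121276 = 1.21276%.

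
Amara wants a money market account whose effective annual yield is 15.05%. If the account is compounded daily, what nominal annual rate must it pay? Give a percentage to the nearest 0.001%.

(1 + r/365)^365 − 1 = 0.1505, so 1 + r/365 = 1.1505^(1/365).
r/365 = 0.000384, so r = 0.140224 = 14.022%.

14.022%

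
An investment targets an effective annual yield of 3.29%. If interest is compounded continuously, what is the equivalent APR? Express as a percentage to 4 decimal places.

Continuous: nominal r satisfies e^r − 1 = 0.0329.
r = ln(1 + 0.0329) = ln(1.0329) = 0.032370 = 3.2370%.

3.2370%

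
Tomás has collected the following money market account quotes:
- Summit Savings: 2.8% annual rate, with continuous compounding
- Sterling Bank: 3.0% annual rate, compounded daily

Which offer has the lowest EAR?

Summit Savings

Summit Savings: e^0.028 − 1 = 2.840%
Sterling Bank: (1 + 0.030/365)^365 − 1 = 3.045%
The lowest effective annual rate is Summit Savings at 2.840%.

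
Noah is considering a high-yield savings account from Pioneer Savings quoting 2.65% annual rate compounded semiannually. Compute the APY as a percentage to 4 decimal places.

EAR = (1 + 0.0265/2)^2 − 1.
= (1 + 0.013250)^2 − 1 = 1.026676 − 1 = 2.6676%.

2.6676%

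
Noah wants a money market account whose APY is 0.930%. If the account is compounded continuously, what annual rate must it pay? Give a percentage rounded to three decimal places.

0.926%

Continuous: nominal r satisfies e^r − 1 = 0.00930.
r = ln(1 + 0.00930) = ln(1.00930) = 0.009257 = 0.926%.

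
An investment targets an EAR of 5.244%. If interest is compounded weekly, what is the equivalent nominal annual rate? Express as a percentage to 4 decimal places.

(1 + r/52)^52 − 1 = 0.05244, so 1 + r/52 = 1.05244^(1/52).
r/52 = 0.000983, so r = 0.051136 = 5.1136%.

5.1136%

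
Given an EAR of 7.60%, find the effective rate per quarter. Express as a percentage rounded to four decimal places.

1.8481%

The per-quarter rate i satisfies (1 + i)^4 = 1 + 0.0760.
i = 1.0760^(1/4) − 1 = 0.0184813 = 1.8481%.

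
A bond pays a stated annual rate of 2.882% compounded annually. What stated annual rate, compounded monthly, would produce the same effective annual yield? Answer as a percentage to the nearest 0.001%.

Compounded annually, EAR = nominal = 0.028820.
Solve (1 + r/12)^12 = 1.028820: r/12 = 1.028820^(1/12) − 1 = 0.002371, so r = 0.028446 = 2.845%.

2.845%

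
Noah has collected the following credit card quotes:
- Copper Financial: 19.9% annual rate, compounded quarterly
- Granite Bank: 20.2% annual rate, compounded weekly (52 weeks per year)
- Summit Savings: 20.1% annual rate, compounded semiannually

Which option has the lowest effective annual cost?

Copper Financial: (1 + 0.199/4)^4 − 1 = 21.435%
Granite Bank: (1 + 0.202/52)^52 − 1 = 22.337%
Summit Savings: (1 + 0.201/2)^2 − 1 = 21.110%
The lowest effective annual rate is Summit Savings at 21.110%.

Summit Savings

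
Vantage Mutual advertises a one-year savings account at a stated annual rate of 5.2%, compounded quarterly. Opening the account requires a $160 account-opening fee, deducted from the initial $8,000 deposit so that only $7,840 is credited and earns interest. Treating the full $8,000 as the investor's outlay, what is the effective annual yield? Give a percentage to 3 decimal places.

3.196%

Value after one year: 7,840 × (1 + 0.052/4)^4 = 7,840 × 1.053023 = $8,255.70.
Effective yield on the $8,000 outlay: 8,255.70 / 8,000 − 1 = 0.031962 = 3.196%.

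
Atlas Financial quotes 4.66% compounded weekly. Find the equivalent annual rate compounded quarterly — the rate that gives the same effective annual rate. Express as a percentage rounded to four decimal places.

4.6851%

EAR = (1 + 0.0466/52)^52 − 1 = 0.047681.
Solve (1 + r/4)^4 = 1.047681: r/4 = 1.047681^(1/4) − 1 = 0.011713, so r = 0.046851 = 4.6851%.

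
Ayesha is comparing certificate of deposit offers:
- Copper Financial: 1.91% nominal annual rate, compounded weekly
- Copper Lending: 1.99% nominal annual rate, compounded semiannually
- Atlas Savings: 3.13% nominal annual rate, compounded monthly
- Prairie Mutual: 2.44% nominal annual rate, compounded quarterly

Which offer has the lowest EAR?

Copper Financial: (1 + 0.0191/52)^52 − 1 = 1.928%
Copper Lending: (1 + 0.0199/2)^2 − 1 = 2.000%
Atlas Savings: (1 + 0.0313/12)^12 − 1 = 3.175%
Prairie Mutual: (1 + 0.0244/4)^4 − 1 = 2.462%
The lowest effective annual rate is Copper Financial at 1.928%.

Copper Financial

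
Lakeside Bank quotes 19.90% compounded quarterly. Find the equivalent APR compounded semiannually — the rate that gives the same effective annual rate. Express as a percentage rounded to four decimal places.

20.3950%

EAR = (1 + 0.1990/4)^4 − 1 = 0.214349.
Solve (1 + r/2)^2 = 1.214349: r/2 = 1.214349^(1/2) − 1 = 0.101975, so r = 0.203950 = 20.3950%.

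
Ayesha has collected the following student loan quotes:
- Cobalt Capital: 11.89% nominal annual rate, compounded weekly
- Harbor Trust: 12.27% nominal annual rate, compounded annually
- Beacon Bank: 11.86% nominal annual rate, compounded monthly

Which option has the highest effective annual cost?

Cobalt Capital

Cobalt Capital: (1 + 0.1189/52)^52 − 1 = 12.610%
Harbor Trust: compounded annually, EAR = 12.270%
Beacon Bank: (1 + 0.1186/12)^12 − 1 = 12.526%
The highest effective annual rate is Cobalt Capital at 12.610%.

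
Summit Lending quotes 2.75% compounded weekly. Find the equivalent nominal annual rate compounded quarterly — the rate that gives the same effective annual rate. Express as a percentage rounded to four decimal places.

2.7587%

EAR = (1 + 0.0275/52)^52 − 1 = 0.027874.
Solve (1 + r/4)^4 = 1.027874: r/4 = 1.027874^(1/4) − 1 = 0.006897, so r = 0.027587 = 2.7587%.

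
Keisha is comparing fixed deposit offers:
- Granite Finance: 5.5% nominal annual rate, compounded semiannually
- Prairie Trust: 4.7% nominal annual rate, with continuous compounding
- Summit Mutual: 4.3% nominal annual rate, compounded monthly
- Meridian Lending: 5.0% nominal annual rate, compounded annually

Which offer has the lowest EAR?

Summit Mutual

Granite Finance: (1 + 0.055/2)^2 − 1 = 5.576%
Prairie Trust: e^0.047 − 1 = 4.812%
Summit Mutual: (1 + 0.043/12)^12 − 1 = 4.386%
Meridian Lending: compounded annually, EAR = 5.000%
The lowest effective annual rate is Summit Mutual at 4.386%.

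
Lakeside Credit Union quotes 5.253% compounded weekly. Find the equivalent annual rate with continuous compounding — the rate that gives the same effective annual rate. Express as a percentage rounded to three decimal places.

EAR = (1 + 0.05253/52)^52 − 1 = 0.053906.
Equivalent continuous rate: r = ln(1 + 0.053906) = 0.052503 = 5.250%.

5.250%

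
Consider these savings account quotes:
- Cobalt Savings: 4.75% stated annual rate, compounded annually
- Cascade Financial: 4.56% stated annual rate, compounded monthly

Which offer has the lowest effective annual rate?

Cascade Financial

Cobalt Savings: compounded annually, EAR = 4.750%
Cascade Financial: (1 + 0.0456/12)^12 − 1 = 4.657%
The lowest effective annual rate is Cascade Financial at 4.657%.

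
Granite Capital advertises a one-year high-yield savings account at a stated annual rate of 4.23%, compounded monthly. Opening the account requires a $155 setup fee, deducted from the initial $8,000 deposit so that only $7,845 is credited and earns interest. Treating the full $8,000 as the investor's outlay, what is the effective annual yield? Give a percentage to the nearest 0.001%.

Value after one year: 7,845 × (1 + 0.0423/12)^12 = 7,845 × 1.043130 = $8,183.35.
Effective yield on the $8,000 outlay: 8,183.35 / 8,000 − 1 = 0.022919 = 2.292%.

2.292%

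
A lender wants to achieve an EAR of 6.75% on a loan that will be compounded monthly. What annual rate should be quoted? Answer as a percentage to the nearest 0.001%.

(1 + r/12)^12 − 1 = 0.0675, so 1 + r/12 = 1.0675^(1/12).
r/12 = 0.005458, so r = 0.065498 = 6.550%.

6.550%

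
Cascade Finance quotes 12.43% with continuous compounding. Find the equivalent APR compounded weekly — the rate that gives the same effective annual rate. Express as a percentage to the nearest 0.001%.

12.445%

EAR under continuous compounding: e^0.1243 − 1 = 0.132356.
Solve (1 + r/52)^52 = 1.132356: r/52 = 1.132356^(1/52) − 1 = 0.002393, so r = 0.124449 = 12.445%.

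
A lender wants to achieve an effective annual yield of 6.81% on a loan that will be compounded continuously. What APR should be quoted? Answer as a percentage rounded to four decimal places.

Continuous: nominal r satisfies e^r − 1 = 0.0681.
r = ln(1 + 0.0681) = ln(1.0681) = 0.065881 = 6.5881%.

6.5881%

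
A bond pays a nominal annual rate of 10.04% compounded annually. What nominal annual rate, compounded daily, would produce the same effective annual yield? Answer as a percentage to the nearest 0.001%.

9.569%

Compounded annually, EAR = nominal = 0.100400.
Solve (1 + r/365)^365 = 1.100400: r/365 = 1.100400^(1/365) − 1 = 0.000262, so r = 0.095686 = 9.569%.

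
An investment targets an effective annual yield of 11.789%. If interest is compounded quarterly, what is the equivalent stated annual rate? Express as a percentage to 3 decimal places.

11.301%

(1 + r/4)^4 − 1 = 0.11789, so 1 + r/4 = 1.11789^(1/4).
r/4 = 0.028252, so r = 0.113010 = 11.301%.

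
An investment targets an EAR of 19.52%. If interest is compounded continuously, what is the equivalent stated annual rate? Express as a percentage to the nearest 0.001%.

Continuous: nominal r satisfies e^r − 1 = 0.1952.
r = ln(1 + 0.1952) = ln(1.1952) = 0.178314 = 17.831%.

17.831%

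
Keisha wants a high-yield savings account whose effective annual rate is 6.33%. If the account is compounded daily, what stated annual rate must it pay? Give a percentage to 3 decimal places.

(1 + r/365)^365 − 1 = 0.0633, so 1 + r/365 = 1.0633^(1/365).
r/365 = 0.000168, so r = 0.061382 = 6.138%.

6.138%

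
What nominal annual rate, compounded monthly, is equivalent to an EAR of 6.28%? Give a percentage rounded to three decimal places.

6.106%

(1 + r/12)^12 − 1 = 0.0628, so 1 + r/12 = 1.0628^(1/12).
r/12 = 0.005088, so r = 0.061062 = 6.106%.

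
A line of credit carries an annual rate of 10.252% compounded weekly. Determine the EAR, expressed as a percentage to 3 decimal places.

EAR = (1 + 0.10252/52)^52 − 1.
= (1 + 0.001972)^52 − 1 = 1.107848 − 1 = 10.785%.

10.785%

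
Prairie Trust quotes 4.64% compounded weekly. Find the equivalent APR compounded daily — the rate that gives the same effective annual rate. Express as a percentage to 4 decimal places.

EAR = (1 + 0.0464/52)^52 − 1 = 0.047472.
Solve (1 + r/365)^365 = 1.047472: r/365 = 1.047472^(1/365) − 1 = 0.000127, so r = 0.046382 = 4.6382%.

4.6382%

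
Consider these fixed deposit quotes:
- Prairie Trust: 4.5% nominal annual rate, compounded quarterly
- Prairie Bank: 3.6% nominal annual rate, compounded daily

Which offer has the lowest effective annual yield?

Prairie Trust: (1 + 0.045/4)^4 − 1 = 4.577%
Prairie Bank: (1 + 0.036/365)^365 − 1 = 3.665%
The lowest effective annual rate is Prairie Bank at 3.665%.

Prairie Bank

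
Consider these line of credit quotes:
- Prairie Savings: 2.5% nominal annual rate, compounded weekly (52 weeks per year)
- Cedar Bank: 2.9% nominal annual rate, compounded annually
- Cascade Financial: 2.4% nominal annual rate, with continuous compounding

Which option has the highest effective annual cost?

Prairie Savings: (1 + 0.025/52)^52 − 1 = 2.531%
Cedar Bank: compounded annually, EAR = 2.900%
Cascade Financial: e^0.024 − 1 = 2.429%
The highest effective annual rate is Cedar Bank at 2.900%.

Cedar Bank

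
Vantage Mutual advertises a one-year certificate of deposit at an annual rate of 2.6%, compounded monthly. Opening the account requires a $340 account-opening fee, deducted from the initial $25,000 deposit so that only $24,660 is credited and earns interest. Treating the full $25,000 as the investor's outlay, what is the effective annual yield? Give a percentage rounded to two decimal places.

Value after one year: 24,660 × (1 + 0.026/12)^12 = 24,660 × 1.026312 = $25,308.86.
Effective yield on the $25,000 outlay: 25,308.86 / 25,000 − 1 = 0.012354 = 1.24%.

1.24%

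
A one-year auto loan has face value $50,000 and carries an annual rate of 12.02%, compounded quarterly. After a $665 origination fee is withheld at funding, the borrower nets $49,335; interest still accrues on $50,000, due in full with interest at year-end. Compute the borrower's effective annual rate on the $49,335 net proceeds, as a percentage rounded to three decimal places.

Amount owed after one year: 50,000 × (1 + 0.1202/4)^4 = 50,000 × 1.125727 = $56,286.37.
Effective rate on net proceeds: 56,286.37 / 49,335 − 1 = 0.140901 = 14.090%.

14.090%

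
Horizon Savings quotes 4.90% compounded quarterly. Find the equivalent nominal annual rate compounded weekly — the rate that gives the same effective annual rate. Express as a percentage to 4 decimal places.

4.8725%

EAR = (1 + 0.0490/4)^4 − 1 = 0.049908.
Solve (1 + r/52)^52 = 1.049908: r/52 = 1.049908^(1/52) − 1 = 0.000937, so r = 0.048725 = 4.8725%.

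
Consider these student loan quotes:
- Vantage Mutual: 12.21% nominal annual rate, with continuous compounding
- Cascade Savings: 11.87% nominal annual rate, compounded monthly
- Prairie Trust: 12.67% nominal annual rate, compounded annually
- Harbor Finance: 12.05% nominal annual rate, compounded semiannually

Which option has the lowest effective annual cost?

Vantage Mutual: e^0.1221 − 1 = 12.987%
Cascade Savings: (1 + 0.1187/12)^12 − 1 = 12.538%
Prairie Trust: compounded annually, EAR = 12.670%
Harbor Finance: (1 + 0.1205/2)^2 − 1 = 12.413%
The lowest effective annual rate is Harbor Finance at 12.413%.

Harbor Finance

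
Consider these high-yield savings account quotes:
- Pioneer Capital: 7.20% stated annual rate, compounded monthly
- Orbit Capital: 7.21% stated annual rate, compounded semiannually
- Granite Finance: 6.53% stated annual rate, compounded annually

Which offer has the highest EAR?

Pioneer Capital: (1 + 0.0720/12)^12 − 1 = 7.442%
Orbit Capital: (1 + 0.0721/2)^2 − 1 = 7.340%
Granite Finance: compounded annually, EAR = 6.530%
The highest effective annual rate is Pioneer Capital at 7.442%.

Pioneer Capital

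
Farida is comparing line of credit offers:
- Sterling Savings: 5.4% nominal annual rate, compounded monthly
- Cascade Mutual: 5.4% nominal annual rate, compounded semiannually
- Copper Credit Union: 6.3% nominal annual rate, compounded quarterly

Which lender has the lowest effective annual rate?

Cascade Mutual

Sterling Savings: (1 + 0.054/12)^12 − 1 = 5.536%
Cascade Mutual: (1 + 0.054/2)^2 − 1 = 5.473%
Copper Credit Union: (1 + 0.063/4)^4 − 1 = 6.450%
The lowest effective annual rate is Cascade Mutual at 5.473%.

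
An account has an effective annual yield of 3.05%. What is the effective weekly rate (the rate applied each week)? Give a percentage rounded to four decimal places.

The per-week rate i satisfies (1 + i)^52 = 1 + 0.0305.
i = 1.0305^(1/52) − 1 = 0.0005779 = 0.0578%.

0.0578%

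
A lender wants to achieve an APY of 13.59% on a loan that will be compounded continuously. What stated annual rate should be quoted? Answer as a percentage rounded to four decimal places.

12.7425%

Continuous: nominal r satisfies e^r − 1 = 0.1359.
r = ln(1 + 0.1359) = ln(1.1359) = 0.127425 = 12.7425%.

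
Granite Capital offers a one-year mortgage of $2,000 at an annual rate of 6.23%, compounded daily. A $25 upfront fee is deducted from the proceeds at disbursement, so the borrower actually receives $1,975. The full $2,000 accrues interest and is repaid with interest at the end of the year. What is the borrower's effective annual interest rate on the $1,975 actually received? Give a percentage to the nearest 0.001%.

Amount owed after one year: 2,000 × (1 + 0.0623/365)^365 = 2,000 × 1.064276 = $2,128.55.
Effective rate on net proceeds: 2,128.55 / 1,975 − 1 = 0.077748 = 7.775%.

7.775%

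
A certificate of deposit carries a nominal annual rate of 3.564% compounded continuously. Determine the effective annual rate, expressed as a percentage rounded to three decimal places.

With continuous compounding, EAR = e^0.03564 − 1.
e^0.03564 = 1.036283, so EAR = 0.036283 = 3.628%.

3.628%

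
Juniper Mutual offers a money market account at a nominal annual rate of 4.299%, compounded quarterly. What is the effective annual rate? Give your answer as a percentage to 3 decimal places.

4.369%

EAR = (1 + 0.04299/4)^4 − 1.
= (1 + 0.010748)^4 − 1 = 1.043688 − 1 = 4.369%.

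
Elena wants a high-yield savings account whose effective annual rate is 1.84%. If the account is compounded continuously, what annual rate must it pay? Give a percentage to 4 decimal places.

1.8233%

Continuous: nominal r satisfies e^r − 1 = 0.0184.
r = ln(1 + 0.0184) = ln(1.0184) = 0.018233 = 1.8233%.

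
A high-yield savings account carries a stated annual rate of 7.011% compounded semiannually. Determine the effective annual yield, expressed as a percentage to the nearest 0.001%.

7.134%

EAR = (1 + 0.07011/2)^2 − 1.
= 1.071339 − 1 = 7.134%.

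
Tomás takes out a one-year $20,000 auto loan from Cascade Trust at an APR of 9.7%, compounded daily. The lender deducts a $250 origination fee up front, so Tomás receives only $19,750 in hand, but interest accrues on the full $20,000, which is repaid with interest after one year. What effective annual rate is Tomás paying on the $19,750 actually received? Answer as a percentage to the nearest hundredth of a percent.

Amount owed after one year: 20,000 × (1 + 0.097/365)^365 = 20,000 × 1.101846 = $22,036.92.
Effective rate on net proceeds: 22,036.92 / 19,750 − 1 = 0.115794 = 11.58%.

11.58%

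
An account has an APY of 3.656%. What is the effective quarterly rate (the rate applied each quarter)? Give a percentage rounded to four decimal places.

0.9017%

The per-quarter rate i satisfies (1 + i)^4 = 1 + 0.03656.
i = 1.03656^(1/4) − 1 = 0.0090173 = 0.9017%.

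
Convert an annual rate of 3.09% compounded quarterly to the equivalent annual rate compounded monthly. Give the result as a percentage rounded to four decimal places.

3.0821%

EAR = (1 + 0.0309/4)^4 − 1 = 0.031260.
Solve (1 + r/12)^12 = 1.031260: r/12 = 1.031260^(1/12) − 1 = 0.002568, so r = 0.030821 = 3.0821%.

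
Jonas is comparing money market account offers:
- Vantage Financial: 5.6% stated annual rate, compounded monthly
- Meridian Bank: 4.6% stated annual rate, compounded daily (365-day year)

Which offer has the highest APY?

Vantage Financial

Vantage Financial: (1 + 0.056/12)^12 − 1 = 5.746%
Meridian Bank: (1 + 0.046/365)^365 − 1 = 4.707%
The highest effective annual rate is Vantage Financial at 5.746%.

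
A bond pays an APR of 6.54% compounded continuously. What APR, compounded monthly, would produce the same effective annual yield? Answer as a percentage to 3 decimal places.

EAR under continuous compounding: e^0.0654 − 1 = 0.067586.
Solve (1 + r/12)^12 = 1.067586: r/12 = 1.067586^(1/12) − 1 = 0.005465, so r = 0.065579 = 6.558%.

6.558%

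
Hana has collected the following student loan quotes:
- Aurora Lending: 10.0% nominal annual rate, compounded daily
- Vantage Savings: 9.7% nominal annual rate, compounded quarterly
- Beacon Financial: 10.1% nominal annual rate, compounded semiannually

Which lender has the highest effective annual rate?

Aurora Lending: (1 + 0.100/365)^365 − 1 = 10.516%
Vantage Savings: (1 + 0.097/4)^4 − 1 = 10.059%
Beacon Financial: (1 + 0.101/2)^2 − 1 = 10.355%
The highest effective annual rate is Aurora Lending at 10.516%.

Aurora Lending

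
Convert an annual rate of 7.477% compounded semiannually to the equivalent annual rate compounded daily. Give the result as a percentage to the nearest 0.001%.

EAR = (1 + 0.07477/2)^2 − 1 = 0.076168.
Solve (1 + r/365)^365 = 1.076168: r/365 = 1.076168^(1/365) − 1 = 0.000201, so r = 0.073414 = 7.341%.

7.341%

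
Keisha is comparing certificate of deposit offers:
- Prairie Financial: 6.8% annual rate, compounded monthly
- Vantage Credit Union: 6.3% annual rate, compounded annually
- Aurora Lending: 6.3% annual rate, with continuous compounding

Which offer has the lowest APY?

Vantage Credit Union

Prairie Financial: (1 + 0.068/12)^12 − 1 = 7.016%
Vantage Credit Union: compounded annually, EAR = 6.300%
Aurora Lending: e^0.063 − 1 = 6.503%
The lowest effective annual rate is Vantage Credit Union at 6.300%.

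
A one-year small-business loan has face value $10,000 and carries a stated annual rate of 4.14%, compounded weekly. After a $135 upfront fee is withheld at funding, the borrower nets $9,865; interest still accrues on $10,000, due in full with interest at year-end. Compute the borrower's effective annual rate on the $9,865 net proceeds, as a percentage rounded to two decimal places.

5.65%

Amount owed after one year: 10,000 × (1 + 0.0414/52)^52 = 10,000 × 1.042252 = $10,422.52.
Effective rate on net proceeds: 10,422.52 / 9,865 − 1 = 0.056515 = 5.65%.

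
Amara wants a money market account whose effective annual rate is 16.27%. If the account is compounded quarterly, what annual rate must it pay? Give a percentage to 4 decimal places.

(1 + r/4)^4 − 1 = 0.1627, so 1 + r/4 = 1.1627^(1/4).
r/4 = 0.038405, so r = 0.153621 = 15.3621%.

15.3621%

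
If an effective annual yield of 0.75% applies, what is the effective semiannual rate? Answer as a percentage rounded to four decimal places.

0.3743%

The per-half-year rate i satisfies (1 + i)^2 = 1 + 0.0075.
i = 1.0075^(1/2) − 1 = 0.0037430 = 0.3743%.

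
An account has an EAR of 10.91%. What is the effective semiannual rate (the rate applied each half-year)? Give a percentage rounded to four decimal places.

5.3138%

The per-half-year rate i satisfies (1 + i)^2 = 1 + 0.1091.
i = 1.1091^(1/2) − 1 = 0.0531382 = 5.3138%.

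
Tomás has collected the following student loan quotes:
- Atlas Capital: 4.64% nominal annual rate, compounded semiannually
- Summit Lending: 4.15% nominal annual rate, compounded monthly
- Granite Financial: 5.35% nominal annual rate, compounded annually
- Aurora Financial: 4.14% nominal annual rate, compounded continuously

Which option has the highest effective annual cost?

Atlas Capital: (1 + 0.0464/2)^2 − 1 = 4.694%
Summit Lending: (1 + 0.0415/12)^12 − 1 = 4.230%
Granite Financial: compounded annually, EAR = 5.350%
Aurora Financial: e^0.0414 − 1 = 4.227%
The highest effective annual rate is Granite Financial at 5.350%.

Granite Financial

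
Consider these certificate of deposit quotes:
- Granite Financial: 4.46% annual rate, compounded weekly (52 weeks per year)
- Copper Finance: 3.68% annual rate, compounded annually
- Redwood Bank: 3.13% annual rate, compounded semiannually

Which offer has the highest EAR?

Granite Financial: (1 + 0.0446/52)^52 − 1 = 4.559%
Copper Finance: compounded annually, EAR = 3.680%
Redwood Bank: (1 + 0.0313/2)^2 − 1 = 3.154%
The highest effective annual rate is Granite Financial at 4.559%.

Granite Financial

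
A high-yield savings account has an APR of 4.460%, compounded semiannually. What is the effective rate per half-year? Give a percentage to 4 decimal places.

2.2300%

With a nominal annual rate compounded semiannually, the periodic rate is the nominal rate divided by 2.
i = 0.04460 / 2 = 0.0223000 = 2.2300%.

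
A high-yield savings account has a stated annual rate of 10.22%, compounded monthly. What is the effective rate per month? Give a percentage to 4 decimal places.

With a nominal annual rate compounded monthly, the periodic rate is the nominal rate divided by 12.
i = 0.1022 / 12 = 0.0085167 = 0.8517%.

0.8517%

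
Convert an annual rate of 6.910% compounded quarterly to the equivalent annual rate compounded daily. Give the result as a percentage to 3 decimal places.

EAR = (1 + 0.06910/4)^4 − 1 = 0.070911.
Solve (1 + r/365)^365 = 1.070911: r/365 = 1.070911^(1/365) − 1 = 0.000188, so r = 0.068516 = 6.852%.

6.852%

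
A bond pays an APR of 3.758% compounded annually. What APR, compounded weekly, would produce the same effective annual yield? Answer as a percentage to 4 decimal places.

Compounded annually, EAR = nominal = 0.037580.
Solve (1 + r/52)^52 = 1.037580: r/52 = 1.037580^(1/52) − 1 = 0.000710, so r = 0.036904 = 3.6904%.

3.6904%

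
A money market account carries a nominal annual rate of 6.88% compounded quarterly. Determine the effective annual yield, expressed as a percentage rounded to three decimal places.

EAR = (1 + 0.0688/4)^4 − 1.
= (1 + 0.017200)^4 − 1 = 1.070595 − 1 = 7.060%.

7.060%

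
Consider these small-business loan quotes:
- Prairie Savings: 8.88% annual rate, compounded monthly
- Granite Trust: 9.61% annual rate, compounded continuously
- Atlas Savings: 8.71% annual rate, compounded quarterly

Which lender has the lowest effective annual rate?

Prairie Savings: (1 + 0.0888/12)^12 − 1 = 9.250%
Granite Trust: e^0.0961 − 1 = 10.087%
Atlas Savings: (1 + 0.0871/4)^4 − 1 = 8.999%
The lowest effective annual rate is Atlas Savings at 8.999%.

Atlas Savings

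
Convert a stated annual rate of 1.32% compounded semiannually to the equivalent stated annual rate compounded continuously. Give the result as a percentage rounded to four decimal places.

1.3157%

EAR = (1 + 0.0132/2)^2 − 1 = 0.013244.
Equivalent continuous rate: r = ln(1 + 0.013244) = 0.013157 = 1.3157%.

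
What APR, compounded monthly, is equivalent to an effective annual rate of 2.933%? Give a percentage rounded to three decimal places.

(1 + r/12)^12 − 1 = 0.02933, so 1 + r/12 = 1.02933^(1/12).
r/12 = 0.002412, so r = 0.028943 = 2.894%.

2.894%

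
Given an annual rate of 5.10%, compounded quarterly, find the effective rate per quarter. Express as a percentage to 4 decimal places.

1.2750%

With a nominal annual rate compounded quarterly, the periodic rate is the nominal rate divided by 4.
i = 0.0510 / 4 = 0.0127500 = 1.2750%.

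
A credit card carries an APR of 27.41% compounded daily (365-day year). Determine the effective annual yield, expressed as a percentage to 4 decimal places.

EAR = (1 + 0.2741/365)^365 − 1.
= 1.315211 − 1 = 31.5211%.

31.5211%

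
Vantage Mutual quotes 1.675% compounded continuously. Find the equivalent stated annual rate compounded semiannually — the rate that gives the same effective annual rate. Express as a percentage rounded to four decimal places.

1.6820%

EAR under continuous compounding: e^0.01675 − 1 = 0.016891.
Solve (1 + r/2)^2 = 1.016891: r/2 = 1.016891^(1/2) − 1 = 0.008410, so r = 0.016820 = 1.6820%.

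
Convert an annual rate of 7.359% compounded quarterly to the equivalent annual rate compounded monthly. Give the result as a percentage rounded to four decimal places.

7.3143%

EAR = (1 + 0.07359/4)^4 − 1 = 0.075646.
Solve (1 + r/12)^12 = 1.075646: r/12 = 1.075646^(1/12) − 1 = 0.006095, so r = 0.073143 = 7.3143%.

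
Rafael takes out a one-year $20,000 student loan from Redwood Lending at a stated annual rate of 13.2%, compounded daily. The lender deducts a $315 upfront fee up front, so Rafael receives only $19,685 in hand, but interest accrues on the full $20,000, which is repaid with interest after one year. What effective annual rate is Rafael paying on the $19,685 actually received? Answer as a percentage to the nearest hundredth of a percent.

15.93%

Amount owed after one year: 20,000 × (1 + 0.132/365)^365 = 20,000 × 1.141081 = $22,821.62.
Effective rate on net proceeds: 22,821.62 / 19,685 − 1 = 0.159341 = 15.93%.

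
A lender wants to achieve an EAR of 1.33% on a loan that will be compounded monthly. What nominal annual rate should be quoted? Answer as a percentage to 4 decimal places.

1.3220%

(1 + r/12)^12 − 1 = 0.0133, so 1 + r/12 = 1.0133^(1/12).
r/12 = 0.001102, so r = 0.013220 = 1.3220%.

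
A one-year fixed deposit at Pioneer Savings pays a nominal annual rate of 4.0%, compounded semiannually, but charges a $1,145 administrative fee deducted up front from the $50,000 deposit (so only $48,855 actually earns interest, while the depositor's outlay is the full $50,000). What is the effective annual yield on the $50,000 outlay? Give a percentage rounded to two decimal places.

Value after one year: 48,855 × (1 + 0.040/2)^2 = 48,855 × 1.040400 = $50,828.74.
Effective yield on the $50,000 outlay: 50,828.74 / 50,000 − 1 = 0.016575 = 1.66%.

1.66%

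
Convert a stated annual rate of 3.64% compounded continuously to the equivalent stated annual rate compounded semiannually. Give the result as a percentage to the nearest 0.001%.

EAR under continuous compounding: e^0.0364 − 1 = 0.037071.
Solve (1 + r/2)^2 = 1.037071: r/2 = 1.037071^(1/2) − 1 = 0.018367, so r = 0.036733 = 3.673%.

3.673%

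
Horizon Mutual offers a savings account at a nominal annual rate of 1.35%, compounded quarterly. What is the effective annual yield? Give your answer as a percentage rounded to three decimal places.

1.357%

EAR = (1 + 0.0135/4)^4 − 1.
= 1.013568 − 1 = 1.357%.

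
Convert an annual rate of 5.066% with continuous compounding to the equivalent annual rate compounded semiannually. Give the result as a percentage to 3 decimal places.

EAR under continuous compounding: e^0.05066 − 1 = 0.051965.
Solve (1 + r/2)^2 = 1.051965: r/2 = 1.051965^(1/2) − 1 = 0.025654, so r = 0.051307 = 5.131%.

5.131%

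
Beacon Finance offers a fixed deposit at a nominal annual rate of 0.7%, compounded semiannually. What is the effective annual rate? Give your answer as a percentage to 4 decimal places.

EAR = (1 + 0.007/2)^2 − 1.
= 1.007012 − 1 = 0.7012%.

0.7012%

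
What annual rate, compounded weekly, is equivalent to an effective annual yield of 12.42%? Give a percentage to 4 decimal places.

11.7204%

(1 + r/52)^52 − 1 = 0.1242, so 1 + r/52 = 1.1242^(1/52).
r/52 = 0.002254, so r = 0.117204 = 11.7204%.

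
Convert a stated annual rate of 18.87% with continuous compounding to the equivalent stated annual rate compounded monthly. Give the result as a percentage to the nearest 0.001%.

19.019%

EAR under continuous compounding: e^0.1887 − 1 = 0.207679.
Solve (1 + r/12)^12 = 1.207679: r/12 = 1.207679^(1/12) − 1 = 0.015849, so r = 0.190191 = 19.019%.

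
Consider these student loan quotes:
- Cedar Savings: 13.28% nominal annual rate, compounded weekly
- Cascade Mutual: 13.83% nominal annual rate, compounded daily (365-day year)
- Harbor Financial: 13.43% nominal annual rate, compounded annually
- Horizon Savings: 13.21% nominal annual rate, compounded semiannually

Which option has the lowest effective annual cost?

Cedar Savings: (1 + 0.1328/52)^52 − 1 = 14.183%
Cascade Mutual: (1 + 0.1383/365)^365 − 1 = 14.829%
Harbor Financial: compounded annually, EAR = 13.430%
Horizon Savings: (1 + 0.1321/2)^2 − 1 = 13.646%
The lowest effective annual rate is Harbor Financial at 13.430%.

Harbor Financial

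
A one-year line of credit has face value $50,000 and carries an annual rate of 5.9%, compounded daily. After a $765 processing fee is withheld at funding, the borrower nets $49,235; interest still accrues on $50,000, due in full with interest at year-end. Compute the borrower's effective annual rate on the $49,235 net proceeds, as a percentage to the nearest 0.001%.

7.725%

Amount owed after one year: 50,000 × (1 + 0.059/365)^365 = 50,000 × 1.060770 = $53,038.51.
Effective rate on net proceeds: 53,038.51 / 49,235 − 1 = 0.077252 = 7.725%.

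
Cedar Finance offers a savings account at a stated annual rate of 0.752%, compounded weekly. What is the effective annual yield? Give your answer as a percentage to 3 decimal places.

0.755%

EAR = (1 + 0.00752/52)^52 − 1.
= (1 + 0.000145)^52 − 1 = 1.007548 − 1 = 0.755%.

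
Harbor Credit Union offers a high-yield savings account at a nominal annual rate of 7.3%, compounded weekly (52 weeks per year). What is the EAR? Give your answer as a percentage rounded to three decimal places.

EAR = (1 + 0.073/52)^52 − 1.
= (1 + 0.001404)^52 − 1 = 1.075675 − 1 = 7.568%.

7.568%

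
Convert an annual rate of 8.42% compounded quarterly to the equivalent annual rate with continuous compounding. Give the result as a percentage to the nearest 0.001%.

8.333%

EAR = (1 + 0.0842/4)^4 − 1 = 0.086896.
Equivalent continuous rate: r = ln(1 + 0.086896) = 0.083326 = 8.333%.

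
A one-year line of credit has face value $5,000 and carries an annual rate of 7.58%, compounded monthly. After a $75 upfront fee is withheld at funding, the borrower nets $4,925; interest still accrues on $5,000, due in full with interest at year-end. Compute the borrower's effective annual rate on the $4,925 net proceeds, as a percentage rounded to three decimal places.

9.491%

Amount owed after one year: 5,000 × (1 + 0.0758/12)^12 = 5,000 × 1.078490 = $5,392.45.
Effective rate on net proceeds: 5,392.45 / 4,925 − 1 = 0.094913 = 9.491%.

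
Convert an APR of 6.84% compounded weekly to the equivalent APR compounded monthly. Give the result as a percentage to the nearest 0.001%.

6.855%

EAR = (1 + 0.0684/52)^52 − 1 = 0.070745.
Solve (1 + r/12)^12 = 1.070745: r/12 = 1.070745^(1/12) − 1 = 0.005713, so r = 0.068550 = 6.855%.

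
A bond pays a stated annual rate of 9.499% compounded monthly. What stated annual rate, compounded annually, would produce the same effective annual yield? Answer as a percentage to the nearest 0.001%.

9.924%

EAR = (1 + 0.09499/12)^12 − 1 = 0.099237.
Compounded annually, the equivalent nominal rate is the EAR itself: 9.924%.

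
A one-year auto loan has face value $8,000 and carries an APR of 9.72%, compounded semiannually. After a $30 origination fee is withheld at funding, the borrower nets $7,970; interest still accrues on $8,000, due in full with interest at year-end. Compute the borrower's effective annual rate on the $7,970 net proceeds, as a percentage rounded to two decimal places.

10.37%

Amount owed after one year: 8,000 × (1 + 0.0972/2)^2 = 8,000 × 1.099562 = $8,796.50.
Effective rate on net proceeds: 8,796.50 / 7,970 − 1 = 0.103701 = 10.37%.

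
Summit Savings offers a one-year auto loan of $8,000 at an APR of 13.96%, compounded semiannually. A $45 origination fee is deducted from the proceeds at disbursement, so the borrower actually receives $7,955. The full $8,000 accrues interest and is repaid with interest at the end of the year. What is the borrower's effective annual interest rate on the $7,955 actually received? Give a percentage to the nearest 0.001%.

15.095%

Amount owed after one year: 8,000 × (1 + 0.1396/2)^2 = 8,000 × 1.144472 = $9,155.78.
Effective rate on net proceeds: 9,155.78 / 7,955 − 1 = 0.150946 = 15.095%.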